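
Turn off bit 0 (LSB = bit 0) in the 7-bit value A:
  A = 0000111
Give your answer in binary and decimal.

Mask = ~(1 << 0) = 1111110
Bit 0 of A is 1, so AND-ing with the mask clears it to 0.
  0000111
& 1111110
---------
  0000110

Answer: 0000110 (6)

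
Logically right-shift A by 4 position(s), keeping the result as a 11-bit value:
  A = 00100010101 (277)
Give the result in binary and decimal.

Logical shift right by 4: drop the bottom 4 bit(s), prepend 4 zero(s) on the left.
  00100010101  ->  keep [0010001], discard [0101], prepend 0000
= 00000010001

Answer: 00000010001 (17)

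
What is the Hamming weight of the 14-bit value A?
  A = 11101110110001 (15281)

11101110110001
1-bits at positions (from bit 0 = LSB): 0, 4, 5, 7, 8, 9, 11, 12, 13
Count = 9

Answer: 9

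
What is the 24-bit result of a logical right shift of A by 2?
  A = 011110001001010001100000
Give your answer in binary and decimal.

Logical shift right by 2: drop the bottom 2 bit(s), prepend 2 zero(s) on the left.
  011110001001010001100000  ->  keep [0111100010010100011000], discard [00], prepend 00
= 000111100010010100011000

Answer: 000111100010010100011000 (1975576)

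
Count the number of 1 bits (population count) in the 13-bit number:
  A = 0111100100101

0111100100101
1-bits at positions (from bit 0 = LSB): 0, 2, 5, 8, 9, 10, 11
Count = 7

Answer: 7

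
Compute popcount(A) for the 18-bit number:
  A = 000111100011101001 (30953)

000111100011101001
1-bits at positions (from bit 0 = LSB): 0, 3, 5, 6, 7, 11, 12, 13, 14
Count = 9

Answer: 9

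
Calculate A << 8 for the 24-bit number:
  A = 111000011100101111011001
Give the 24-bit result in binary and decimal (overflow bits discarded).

Shift left by 8: drop the top 8 bit(s), append 8 zero(s) on the right.
  111000011100101111011001  ->  discard [11100001], keep [1100101111011001], append 00000000
= 110010111101100100000000

Answer: 110010111101100100000000 (13359360)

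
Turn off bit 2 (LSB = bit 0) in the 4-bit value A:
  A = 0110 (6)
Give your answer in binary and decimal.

Mask = ~(1 << 2) = 1011
Bit 2 of A is 1, so AND-ing with the mask clears it to 0.
  0110
& 1011
------
  0010

Answer: 0010 (2)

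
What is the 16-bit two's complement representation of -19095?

1. Binary of +19095:  0100101010010111
2. Invert bits:     1011010101101000
3. Add 1:           1011010101101001

Answer: 1011010101101001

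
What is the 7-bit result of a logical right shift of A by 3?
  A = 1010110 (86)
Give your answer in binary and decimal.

Logical shift right by 3: drop the bottom 3 bit(s), prepend 3 zero(s) on the left.
  1010110  ->  keep [1010], discard [110], prepend 000
= 0001010

Answer: 0001010 (10)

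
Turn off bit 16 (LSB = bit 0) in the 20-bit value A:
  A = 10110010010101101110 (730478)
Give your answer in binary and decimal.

Mask = ~(1 << 16) = 11101111111111111111
Bit 16 of A is 1, so AND-ing with the mask clears it to 0.
  10110010010101101110
& 11101111111111111111
----------------------
  10100010010101101110

Answer: 10100010010101101110 (664942)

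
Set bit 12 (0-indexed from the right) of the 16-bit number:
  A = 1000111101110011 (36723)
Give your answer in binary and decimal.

Mask = 1 << 12 = 0001000000000000
Bit 12 of A is 0, so OR-ing with the mask flips it to 1.
  1000111101110011
| 0001000000000000
------------------
  1001111101110011

Answer: 1001111101110011 (40819)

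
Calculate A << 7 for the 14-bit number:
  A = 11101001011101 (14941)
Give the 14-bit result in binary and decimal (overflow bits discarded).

Shift left by 7: drop the top 7 bit(s), append 7 zero(s) on the right.
  11101001011101  ->  discard [1110100], keep [1011101], append 0000000
= 10111010000000

Answer: 10111010000000 (11904)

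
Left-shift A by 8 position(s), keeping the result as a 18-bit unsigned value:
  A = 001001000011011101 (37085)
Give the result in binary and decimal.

Shift left by 8: drop the top 8 bit(s), append 8 zero(s) on the right.
  001001000011011101  ->  discard [00100100], keep [0011011101], append 00000000
= 001101110100000000

Answer: 001101110100000000 (56576)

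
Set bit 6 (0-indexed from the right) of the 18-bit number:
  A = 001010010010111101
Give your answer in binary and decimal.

Mask = 1 << 6 = 000000000001000000
Bit 6 of A is 0, so OR-ing with the mask flips it to 1.
  001010010010111101
| 000000000001000000
--------------------
  001010010011111101

Answer: 001010010011111101 (42237)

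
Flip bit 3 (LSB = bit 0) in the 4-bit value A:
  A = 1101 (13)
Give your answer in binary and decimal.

Mask = 1 << 3 = 1000
Bit 3 of A is 1; XOR with the mask flips it to 0.
  1101
^ 1000
------
  0101

Answer: 0101 (5)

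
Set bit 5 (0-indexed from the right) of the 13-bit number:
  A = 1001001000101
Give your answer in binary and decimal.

Mask = 1 << 5 = 0000000100000
Bit 5 of A is 0, so OR-ing with the mask flips it to 1.
  1001001000101
| 0000000100000
---------------
  1001001100101

Answer: 1001001100101 (4709)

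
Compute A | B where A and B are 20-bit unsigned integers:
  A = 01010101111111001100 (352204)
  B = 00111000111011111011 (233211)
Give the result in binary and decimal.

Apply | to each column (1 where either bit is 1):
  01010101111111001100
| 00111000111011111011
----------------------
  01111101111111111111

Answer: 01111101111111111111 (516095)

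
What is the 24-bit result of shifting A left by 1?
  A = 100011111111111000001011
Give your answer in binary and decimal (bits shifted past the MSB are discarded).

Shift left by 1: drop the top 1 bit(s), append 1 zero(s) on the right.
  100011111111111000001011  ->  discard [1], keep [00011111111111000001011], append 0
= 000111111111110000010110

Answer: 000111111111110000010110 (2096150)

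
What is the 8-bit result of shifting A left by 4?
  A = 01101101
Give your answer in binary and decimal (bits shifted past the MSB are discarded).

Shift left by 4: drop the top 4 bit(s), append 4 zero(s) on the right.
  01101101  ->  discard [0110], keep [1101], append 0000
= 11010000

Answer: 11010000 (208)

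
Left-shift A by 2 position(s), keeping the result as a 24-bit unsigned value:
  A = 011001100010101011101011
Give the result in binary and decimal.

Shift left by 2: drop the top 2 bit(s), append 2 zero(s) on the right.
  011001100010101011101011  ->  discard [01], keep [1001100010101011101011], append 00
= 100110001010101110101100

Answer: 100110001010101110101100 (10005420)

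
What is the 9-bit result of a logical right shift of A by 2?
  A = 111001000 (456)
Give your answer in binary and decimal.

Logical shift right by 2: drop the bottom 2 bit(s), prepend 2 zero(s) on the left.
  111001000  ->  keep [1110010], discard [00], prepend 00
= 001110010

Answer: 001110010 (114)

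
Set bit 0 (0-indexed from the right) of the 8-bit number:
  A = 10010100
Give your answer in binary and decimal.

Mask = 1 << 0 = 00000001
Bit 0 of A is 0, so OR-ing with the mask flips it to 1.
  10010100
| 00000001
----------
  10010101

Answer: 10010101 (149)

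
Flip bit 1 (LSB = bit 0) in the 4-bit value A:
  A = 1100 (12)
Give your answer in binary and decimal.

Mask = 1 << 1 = 0010
Bit 1 of A is 0; XOR with the mask flips it to 1.
  1100
^ 0010
------
  1110

Answer: 1110 (14)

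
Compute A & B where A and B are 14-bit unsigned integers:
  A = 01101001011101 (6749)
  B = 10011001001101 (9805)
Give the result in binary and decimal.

Apply & to each column (1 only where both bits are 1):
  01101001011101
& 10011001001101
----------------
  00001001001101

Answer: 00001001001101 (589)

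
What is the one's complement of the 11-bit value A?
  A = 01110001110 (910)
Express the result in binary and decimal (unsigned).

Flip each bit (0->1, 1->0):
  01110001110
  10001110001

Answer: 10001110001 (1137)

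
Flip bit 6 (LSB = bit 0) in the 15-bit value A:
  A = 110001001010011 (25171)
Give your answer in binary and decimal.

Mask = 1 << 6 = 000000001000000
Bit 6 of A is 1; XOR with the mask flips it to 0.
  110001001010011
^ 000000001000000
-----------------
  110001000010011

Answer: 110001000010011 (25107)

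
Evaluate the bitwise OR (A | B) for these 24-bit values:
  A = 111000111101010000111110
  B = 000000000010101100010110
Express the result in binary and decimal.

Apply | to each column (1 where either bit is 1):
  111000111101010000111110
| 000000000010101100010110
--------------------------
  111000111111111100111110

Answer: 111000111111111100111110 (14942014)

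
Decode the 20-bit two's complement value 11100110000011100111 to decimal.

MSB is 1, so the value is negative. Find the magnitude:
1. Invert bits:  00011001111100011000
2. Add 1:        00011001111100011001  = 106265
3. Apply sign:   -106265

Answer: -106265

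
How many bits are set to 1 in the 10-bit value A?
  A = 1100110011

1100110011
1-bits at positions (from bit 0 = LSB): 0, 1, 4, 5, 8, 9
Count = 6

Answer: 6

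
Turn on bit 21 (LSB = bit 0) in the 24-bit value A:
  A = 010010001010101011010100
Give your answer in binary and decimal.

Mask = 1 << 21 = 001000000000000000000000
Bit 21 of A is 0, so OR-ing with the mask flips it to 1.
  010010001010101011010100
| 001000000000000000000000
--------------------------
  011010001010101011010100

Answer: 011010001010101011010100 (6859476)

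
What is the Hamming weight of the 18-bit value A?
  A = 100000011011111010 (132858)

100000011011111010
1-bits at positions (from bit 0 = LSB): 1, 3, 4, 5, 6, 7, 9, 10, 17
Count = 9

Answer: 9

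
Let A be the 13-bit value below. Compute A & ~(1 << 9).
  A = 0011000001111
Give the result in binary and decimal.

Mask = ~(1 << 9) = 1110111111111
Bit 9 of A is 1, so AND-ing with the mask clears it to 0.
  0011000001111
& 1110111111111
---------------
  0010000001111

Answer: 0010000001111 (1039)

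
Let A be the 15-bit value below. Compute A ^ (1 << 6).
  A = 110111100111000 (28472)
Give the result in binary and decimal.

Mask = 1 << 6 = 000000001000000
Bit 6 of A is 0; XOR with the mask flips it to 1.
  110111100111000
^ 000000001000000
-----------------
  110111101111000

Answer: 110111101111000 (28536)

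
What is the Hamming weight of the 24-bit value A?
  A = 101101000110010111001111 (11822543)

101101000110010111001111
1-bits at positions (from bit 0 = LSB): 0, 1, 2, 3, 6, 7, 8, 10, 13, 14, 18, 20, 21, 23
Count = 14

Answer: 14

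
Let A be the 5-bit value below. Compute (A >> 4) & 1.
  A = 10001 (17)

Bit 4 is the 5th from the right.
  10001
  ^
That bit is 1.

Answer: 1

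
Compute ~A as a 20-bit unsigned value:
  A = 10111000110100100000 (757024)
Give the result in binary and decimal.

Flip each bit (0->1, 1->0):
  10111000110100100000
  01000111001011011111

Answer: 01000111001011011111 (291551)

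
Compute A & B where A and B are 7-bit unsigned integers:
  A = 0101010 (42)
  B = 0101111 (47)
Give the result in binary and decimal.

Apply & to each column (1 only where both bits are 1):
  0101010
& 0101111
---------
  0101010

Answer: 0101010 (42)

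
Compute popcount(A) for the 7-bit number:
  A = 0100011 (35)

0100011
1-bits at positions (from bit 0 = LSB): 0, 1, 5
Count = 3

Answer: 3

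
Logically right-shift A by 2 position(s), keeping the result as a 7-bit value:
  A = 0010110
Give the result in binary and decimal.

Logical shift right by 2: drop the bottom 2 bit(s), prepend 2 zero(s) on the left.
  0010110  ->  keep [00101], discard [10], prepend 00
= 0000101

Answer: 0000101 (5)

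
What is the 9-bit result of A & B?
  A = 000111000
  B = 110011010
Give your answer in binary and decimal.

Apply & to each column (1 only where both bits are 1):
  000111000
& 110011010
-----------
  000011000

Answer: 000011000 (24)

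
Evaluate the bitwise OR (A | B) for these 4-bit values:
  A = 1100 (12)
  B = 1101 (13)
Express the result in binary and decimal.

Apply | to each column (1 where either bit is 1):
  1100
| 1101
------
  1101

Answer: 1101 (13)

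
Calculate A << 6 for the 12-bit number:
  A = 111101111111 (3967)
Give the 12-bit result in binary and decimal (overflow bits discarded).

Shift left by 6: drop the top 6 bit(s), append 6 zero(s) on the right.
  111101111111  ->  discard [111101], keep [111111], append 000000
= 111111000000

Answer: 111111000000 (4032)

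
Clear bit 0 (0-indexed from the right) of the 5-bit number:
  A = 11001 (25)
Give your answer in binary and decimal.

Mask = ~(1 << 0) = 11110
Bit 0 of A is 1, so AND-ing with the mask clears it to 0.
  11001
& 11110
-------
  11000

Answer: 11000 (24)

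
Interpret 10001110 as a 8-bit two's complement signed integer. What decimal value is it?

MSB is 1, so the value is negative. Find the magnitude:
1. Invert bits:  01110001
2. Add 1:        01110010  = 114
3. Apply sign:   -114

Answer: -114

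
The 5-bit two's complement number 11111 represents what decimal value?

MSB is 1, so the value is negative. Find the magnitude:
1. Invert bits:  00000
2. Add 1:        00001  = 1
3. Apply sign:   -1

Answer: -1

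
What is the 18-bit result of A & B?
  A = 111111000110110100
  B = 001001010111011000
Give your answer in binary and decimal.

Apply & to each column (1 only where both bits are 1):
  111111000110110100
& 001001010111011000
--------------------
  001001000110010000

Answer: 001001000110010000 (37264)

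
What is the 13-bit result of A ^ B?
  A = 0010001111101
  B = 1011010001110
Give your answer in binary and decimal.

Apply ^ to each column (1 where bits differ):
  0010001111101
^ 1011010001110
---------------
  1001011110011

Answer: 1001011110011 (4851)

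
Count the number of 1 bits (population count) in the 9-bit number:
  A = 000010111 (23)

000010111
1-bits at positions (from bit 0 = LSB): 0, 1, 2, 4
Count = 4

Answer: 4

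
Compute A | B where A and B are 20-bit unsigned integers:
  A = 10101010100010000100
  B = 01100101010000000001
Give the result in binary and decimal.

Apply | to each column (1 where either bit is 1):
  10101010100010000100
| 01100101010000000001
----------------------
  11101111110010000101

Answer: 11101111110010000101 (982149)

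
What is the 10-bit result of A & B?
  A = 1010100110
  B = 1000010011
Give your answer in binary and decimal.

Apply & to each column (1 only where both bits are 1):
  1010100110
& 1000010011
------------
  1000000010

Answer: 1000000010 (514)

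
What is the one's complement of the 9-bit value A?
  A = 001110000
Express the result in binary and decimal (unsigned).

Flip each bit (0->1, 1->0):
  001110000
  110001111

Answer: 110001111 (399)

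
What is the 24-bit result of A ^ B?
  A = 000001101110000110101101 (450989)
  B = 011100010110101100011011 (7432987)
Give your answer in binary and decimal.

Apply ^ to each column (1 where bits differ):
  000001101110000110101101
^ 011100010110101100011011
--------------------------
  011101111000101010110110

Answer: 011101111000101010110110 (7834294)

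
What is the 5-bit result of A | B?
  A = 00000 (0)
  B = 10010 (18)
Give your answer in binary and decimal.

Apply | to each column (1 where either bit is 1):
  00000
| 10010
-------
  10010

Answer: 10010 (18)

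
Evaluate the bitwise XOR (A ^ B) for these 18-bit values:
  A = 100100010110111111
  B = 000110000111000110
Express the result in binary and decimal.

Apply ^ to each column (1 where bits differ):
  100100010110111111
^ 000110000111000110
--------------------
  100010010001111001

Answer: 100010010001111001 (140409)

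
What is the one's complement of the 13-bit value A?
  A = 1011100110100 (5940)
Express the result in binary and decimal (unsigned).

Flip each bit (0->1, 1->0):
  1011100110100
  0100011001011

Answer: 0100011001011 (2251)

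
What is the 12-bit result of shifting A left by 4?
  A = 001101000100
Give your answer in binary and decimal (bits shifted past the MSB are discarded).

Shift left by 4: drop the top 4 bit(s), append 4 zero(s) on the right.
  001101000100  ->  discard [0011], keep [01000100], append 0000
= 010001000000

Answer: 010001000000 (1088)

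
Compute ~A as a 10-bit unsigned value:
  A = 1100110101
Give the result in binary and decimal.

Flip each bit (0->1, 1->0):
  1100110101
  0011001010

Answer: 0011001010 (202)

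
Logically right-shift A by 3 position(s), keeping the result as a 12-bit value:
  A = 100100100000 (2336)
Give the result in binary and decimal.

Logical shift right by 3: drop the bottom 3 bit(s), prepend 3 zero(s) on the left.
  100100100000  ->  keep [100100100], discard [000], prepend 000
= 000100100100

Answer: 000100100100 (292)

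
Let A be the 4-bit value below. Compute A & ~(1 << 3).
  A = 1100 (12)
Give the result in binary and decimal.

Mask = ~(1 << 3) = 0111
Bit 3 of A is 1, so AND-ing with the mask clears it to 0.
  1100
& 0111
------
  0100

Answer: 0100 (4)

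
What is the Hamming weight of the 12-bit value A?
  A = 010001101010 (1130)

010001101010
1-bits at positions (from bit 0 = LSB): 1, 3, 5, 6, 10
Count = 5

Answer: 5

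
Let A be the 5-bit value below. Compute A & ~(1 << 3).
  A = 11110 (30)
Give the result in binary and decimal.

Mask = ~(1 << 3) = 10111
Bit 3 of A is 1, so AND-ing with the mask clears it to 0.
  11110
& 10111
-------
  10110

Answer: 10110 (22)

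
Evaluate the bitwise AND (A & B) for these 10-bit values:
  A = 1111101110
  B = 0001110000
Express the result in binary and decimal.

Apply & to each column (1 only where both bits are 1):
  1111101110
& 0001110000
------------
  0001100000

Answer: 0001100000 (96)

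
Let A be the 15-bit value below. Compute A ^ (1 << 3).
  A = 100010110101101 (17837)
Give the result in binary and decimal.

Mask = 1 << 3 = 000000000001000
Bit 3 of A is 1; XOR with the mask flips it to 0.
  100010110101101
^ 000000000001000
-----------------
  100010110100101

Answer: 100010110100101 (17829)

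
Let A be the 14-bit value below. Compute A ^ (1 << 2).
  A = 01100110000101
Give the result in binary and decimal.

Mask = 1 << 2 = 00000000000100
Bit 2 of A is 1; XOR with the mask flips it to 0.
  01100110000101
^ 00000000000100
----------------
  01100110000001

Answer: 01100110000001 (6529)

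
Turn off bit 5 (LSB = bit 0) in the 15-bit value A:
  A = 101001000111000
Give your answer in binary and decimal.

Mask = ~(1 << 5) = 111111111011111
Bit 5 of A is 1, so AND-ing with the mask clears it to 0.
  101001000111000
& 111111111011111
-----------------
  101001000011000

Answer: 101001000011000 (21016)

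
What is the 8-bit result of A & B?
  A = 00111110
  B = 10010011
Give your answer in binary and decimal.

Apply & to each column (1 only where both bits are 1):
  00111110
& 10010011
----------
  00010010

Answer: 00010010 (18)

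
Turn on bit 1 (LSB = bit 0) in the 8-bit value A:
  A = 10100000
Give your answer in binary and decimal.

Mask = 1 << 1 = 00000010
Bit 1 of A is 0, so OR-ing with the mask flips it to 1.
  10100000
| 00000010
----------
  10100010

Answer: 10100010 (162)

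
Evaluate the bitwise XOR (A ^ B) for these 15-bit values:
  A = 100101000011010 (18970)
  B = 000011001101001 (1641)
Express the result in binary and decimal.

Apply ^ to each column (1 where bits differ):
  100101000011010
^ 000011001101001
-----------------
  100110001110011

Answer: 100110001110011 (19571)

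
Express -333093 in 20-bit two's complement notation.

1. Binary of +333093:  01010001010100100101
2. Invert bits:     10101110101011011010
3. Add 1:           10101110101011011011

Answer: 10101110101011011011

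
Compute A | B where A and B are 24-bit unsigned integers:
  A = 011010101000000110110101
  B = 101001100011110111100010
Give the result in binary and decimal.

Apply | to each column (1 where either bit is 1):
  011010101000000110110101
| 101001100011110111100010
--------------------------
  111011101011110111110111

Answer: 111011101011110111110111 (15646199)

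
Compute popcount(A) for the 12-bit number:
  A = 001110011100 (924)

001110011100
1-bits at positions (from bit 0 = LSB): 2, 3, 4, 7, 8, 9
Count = 6

Answer: 6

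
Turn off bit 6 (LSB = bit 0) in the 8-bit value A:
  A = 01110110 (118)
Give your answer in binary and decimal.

Mask = ~(1 << 6) = 10111111
Bit 6 of A is 1, so AND-ing with the mask clears it to 0.
  01110110
& 10111111
----------
  00110110

Answer: 00110110 (54)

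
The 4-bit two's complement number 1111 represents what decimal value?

MSB is 1, so the value is negative. Find the magnitude:
1. Invert bits:  0000
2. Add 1:        0001  = 1
3. Apply sign:   -1

Answer: -1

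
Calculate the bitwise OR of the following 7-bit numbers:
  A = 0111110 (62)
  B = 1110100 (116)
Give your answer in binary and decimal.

Apply | to each column (1 where either bit is 1):
  0111110
| 1110100
---------
  1111110

Answer: 1111110 (126)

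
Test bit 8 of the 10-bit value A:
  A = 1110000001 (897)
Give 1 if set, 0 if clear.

Bit 8 is the 9th from the right.
  1110000001
   ^
That bit is 1.

Answer: 1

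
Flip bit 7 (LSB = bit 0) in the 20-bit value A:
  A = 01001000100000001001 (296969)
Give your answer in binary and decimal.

Mask = 1 << 7 = 00000000000010000000
Bit 7 of A is 0; XOR with the mask flips it to 1.
  01001000100000001001
^ 00000000000010000000
----------------------
  01001000100010001001

Answer: 01001000100010001001 (297097)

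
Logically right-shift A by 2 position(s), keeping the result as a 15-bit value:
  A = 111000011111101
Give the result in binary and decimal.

Logical shift right by 2: drop the bottom 2 bit(s), prepend 2 zero(s) on the left.
  111000011111101  ->  keep [1110000111111], discard [01], prepend 00
= 001110000111111

Answer: 001110000111111 (7231)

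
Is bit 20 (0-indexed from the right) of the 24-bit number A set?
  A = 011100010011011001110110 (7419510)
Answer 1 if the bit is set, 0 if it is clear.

Bit 20 is the 21st from the right.
  011100010011011001110110
     ^
That bit is 1.

Answer: 1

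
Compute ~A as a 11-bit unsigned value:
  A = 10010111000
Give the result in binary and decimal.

Flip each bit (0->1, 1->0):
  10010111000
  01101000111

Answer: 01101000111 (839)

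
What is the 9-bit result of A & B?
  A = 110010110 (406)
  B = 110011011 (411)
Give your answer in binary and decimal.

Apply & to each column (1 only where both bits are 1):
  110010110
& 110011011
-----------
  110010010

Answer: 110010010 (402)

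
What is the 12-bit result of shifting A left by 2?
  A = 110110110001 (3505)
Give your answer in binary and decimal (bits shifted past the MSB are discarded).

Shift left by 2: drop the top 2 bit(s), append 2 zero(s) on the right.
  110110110001  ->  discard [11], keep [0110110001], append 00
= 011011000100

Answer: 011011000100 (1732)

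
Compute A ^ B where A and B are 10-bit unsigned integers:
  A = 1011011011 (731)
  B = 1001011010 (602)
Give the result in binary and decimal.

Apply ^ to each column (1 where bits differ):
  1011011011
^ 1001011010
------------
  0010000001

Answer: 0010000001 (129)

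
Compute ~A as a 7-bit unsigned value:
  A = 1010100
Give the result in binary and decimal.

Flip each bit (0->1, 1->0):
  1010100
  0101011

Answer: 0101011 (43)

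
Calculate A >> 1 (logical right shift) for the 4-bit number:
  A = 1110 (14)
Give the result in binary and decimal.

Logical shift right by 1: drop the bottom 1 bit(s), prepend 1 zero(s) on the left.
  1110  ->  keep [111], discard [0], prepend 0
= 0111

Answer: 0111 (7)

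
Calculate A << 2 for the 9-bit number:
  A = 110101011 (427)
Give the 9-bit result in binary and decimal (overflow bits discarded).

Shift left by 2: drop the top 2 bit(s), append 2 zero(s) on the right.
  110101011  ->  discard [11], keep [0101011], append 00
= 010101100

Answer: 010101100 (172)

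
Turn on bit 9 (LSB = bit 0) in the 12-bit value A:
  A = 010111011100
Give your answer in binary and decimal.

Mask = 1 << 9 = 001000000000
Bit 9 of A is 0, so OR-ing with the mask flips it to 1.
  010111011100
| 001000000000
--------------
  011111011100

Answer: 011111011100 (2012)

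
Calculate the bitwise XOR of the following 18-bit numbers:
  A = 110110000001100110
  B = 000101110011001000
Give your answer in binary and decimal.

Apply ^ to each column (1 where bits differ):
  110110000001100110
^ 000101110011001000
--------------------
  110011110010101110

Answer: 110011110010101110 (212142)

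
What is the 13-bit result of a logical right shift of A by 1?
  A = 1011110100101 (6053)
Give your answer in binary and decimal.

Logical shift right by 1: drop the bottom 1 bit(s), prepend 1 zero(s) on the left.
  1011110100101  ->  keep [101111010010], discard [1], prepend 0
= 0101111010010

Answer: 0101111010010 (3026)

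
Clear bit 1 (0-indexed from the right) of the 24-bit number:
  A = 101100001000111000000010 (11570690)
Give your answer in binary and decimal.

Mask = ~(1 << 1) = 111111111111111111111101
Bit 1 of A is 1, so AND-ing with the mask clears it to 0.
  101100001000111000000010
& 111111111111111111111101
--------------------------
  101100001000111000000000

Answer: 101100001000111000000000 (11570688)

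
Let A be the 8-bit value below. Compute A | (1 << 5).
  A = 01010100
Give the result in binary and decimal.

Mask = 1 << 5 = 00100000
Bit 5 of A is 0, so OR-ing with the mask flips it to 1.
  01010100
| 00100000
----------
  01110100

Answer: 01110100 (116)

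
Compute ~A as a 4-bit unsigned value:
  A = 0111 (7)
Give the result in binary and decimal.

Flip each bit (0->1, 1->0):
  0111
  1000

Answer: 1000 (8)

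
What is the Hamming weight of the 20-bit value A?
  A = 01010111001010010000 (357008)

01010111001010010000
1-bits at positions (from bit 0 = LSB): 4, 7, 9, 12, 13, 14, 16, 18
Count = 8

Answer: 8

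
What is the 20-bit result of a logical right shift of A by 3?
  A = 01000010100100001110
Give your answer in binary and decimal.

Logical shift right by 3: drop the bottom 3 bit(s), prepend 3 zero(s) on the left.
  01000010100100001110  ->  keep [01000010100100001], discard [110], prepend 000
= 00001000010100100001

Answer: 00001000010100100001 (34081)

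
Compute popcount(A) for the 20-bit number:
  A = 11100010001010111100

11100010001010111100
1-bits at positions (from bit 0 = LSB): 2, 3, 4, 5, 7, 9, 13, 17, 18, 19
Count = 10

Answer: 10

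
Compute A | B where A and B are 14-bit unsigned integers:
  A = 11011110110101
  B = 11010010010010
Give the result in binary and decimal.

Apply | to each column (1 where either bit is 1):
  11011110110101
| 11010010010010
----------------
  11011110110111

Answer: 11011110110111 (14263)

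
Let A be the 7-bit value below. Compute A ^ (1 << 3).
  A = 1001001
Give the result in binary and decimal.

Mask = 1 << 3 = 0001000
Bit 3 of A is 1; XOR with the mask flips it to 0.
  1001001
^ 0001000
---------
  1000001

Answer: 1000001 (65)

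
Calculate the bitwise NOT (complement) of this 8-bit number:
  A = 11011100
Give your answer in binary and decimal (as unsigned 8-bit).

Flip each bit (0->1, 1->0):
  11011100
  00100011

Answer: 00100011 (35)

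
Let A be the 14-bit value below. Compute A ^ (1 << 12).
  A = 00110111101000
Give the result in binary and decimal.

Mask = 1 << 12 = 01000000000000
Bit 12 of A is 0; XOR with the mask flips it to 1.
  00110111101000
^ 01000000000000
----------------
  01110111101000

Answer: 01110111101000 (7656)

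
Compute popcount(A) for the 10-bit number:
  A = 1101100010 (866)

1101100010
1-bits at positions (from bit 0 = LSB): 1, 5, 6, 8, 9
Count = 5

Answer: 5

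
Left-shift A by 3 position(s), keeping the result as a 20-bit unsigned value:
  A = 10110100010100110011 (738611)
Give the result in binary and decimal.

Shift left by 3: drop the top 3 bit(s), append 3 zero(s) on the right.
  10110100010100110011  ->  discard [101], keep [10100010100110011], append 000
= 10100010100110011000

Answer: 10100010100110011000 (666008)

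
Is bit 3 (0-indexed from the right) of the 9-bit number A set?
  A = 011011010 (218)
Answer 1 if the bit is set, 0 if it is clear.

Bit 3 is the 4th from the right.
  011011010
       ^
That bit is 1.

Answer: 1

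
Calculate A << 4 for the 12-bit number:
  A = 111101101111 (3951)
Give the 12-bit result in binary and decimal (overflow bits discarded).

Shift left by 4: drop the top 4 bit(s), append 4 zero(s) on the right.
  111101101111  ->  discard [1111], keep [01101111], append 0000
= 011011110000

Answer: 011011110000 (1776)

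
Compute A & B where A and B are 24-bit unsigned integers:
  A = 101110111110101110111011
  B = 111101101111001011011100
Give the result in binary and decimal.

Apply & to each column (1 only where both bits are 1):
  101110111110101110111011
& 111101101111001011011100
--------------------------
  101100101110001010011000

Answer: 101100101110001010011000 (11723416)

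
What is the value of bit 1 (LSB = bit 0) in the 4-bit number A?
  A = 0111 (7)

Bit 1 is the 2nd from the right.
  0111
    ^
That bit is 1.

Answer: 1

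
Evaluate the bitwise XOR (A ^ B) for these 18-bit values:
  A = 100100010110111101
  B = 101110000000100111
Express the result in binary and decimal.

Apply ^ to each column (1 where bits differ):
  100100010110111101
^ 101110000000100111
--------------------
  001010010110011010

Answer: 001010010110011010 (42394)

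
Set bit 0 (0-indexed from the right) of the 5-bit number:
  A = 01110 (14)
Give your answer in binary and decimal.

Mask = 1 << 0 = 00001
Bit 0 of A is 0, so OR-ing with the mask flips it to 1.
  01110
| 00001
-------
  01111

Answer: 01111 (15)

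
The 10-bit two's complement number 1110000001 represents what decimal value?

MSB is 1, so the value is negative. Find the magnitude:
1. Invert bits:  0001111110
2. Add 1:        0001111111  = 127
3. Apply sign:   -127

Answer: -127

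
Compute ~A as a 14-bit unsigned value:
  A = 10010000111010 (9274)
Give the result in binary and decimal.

Flip each bit (0->1, 1->0):
  10010000111010
  01101111000101

Answer: 01101111000101 (7109)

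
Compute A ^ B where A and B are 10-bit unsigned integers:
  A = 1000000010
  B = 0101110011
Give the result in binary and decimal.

Apply ^ to each column (1 where bits differ):
  1000000010
^ 0101110011
------------
  1101110001

Answer: 1101110001 (881)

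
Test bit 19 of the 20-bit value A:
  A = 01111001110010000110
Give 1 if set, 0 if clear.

Bit 19 is the 20th from the right.
  01111001110010000110
  ^
That bit is 0.

Answer: 0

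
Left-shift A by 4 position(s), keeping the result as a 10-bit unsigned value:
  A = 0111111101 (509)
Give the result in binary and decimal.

Shift left by 4: drop the top 4 bit(s), append 4 zero(s) on the right.
  0111111101  ->  discard [0111], keep [111101], append 0000
= 1111010000

Answer: 1111010000 (976)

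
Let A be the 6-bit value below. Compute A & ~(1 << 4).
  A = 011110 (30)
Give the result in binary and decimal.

Mask = ~(1 << 4) = 101111
Bit 4 of A is 1, so AND-ing with the mask clears it to 0.
  011110
& 101111
--------
  001110

Answer: 001110 (14)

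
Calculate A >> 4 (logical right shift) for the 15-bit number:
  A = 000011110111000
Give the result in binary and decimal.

Logical shift right by 4: drop the bottom 4 bit(s), prepend 4 zero(s) on the left.
  000011110111000  ->  keep [00001111011], discard [1000], prepend 0000
= 000000001111011

Answer: 000000001111011 (123)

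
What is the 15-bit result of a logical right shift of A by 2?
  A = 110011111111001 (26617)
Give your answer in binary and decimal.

Logical shift right by 2: drop the bottom 2 bit(s), prepend 2 zero(s) on the left.
  110011111111001  ->  keep [1100111111110], discard [01], prepend 00
= 001100111111110

Answer: 001100111111110 (6654)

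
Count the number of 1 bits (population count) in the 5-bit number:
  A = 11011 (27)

11011
1-bits at positions (from bit 0 = LSB): 0, 1, 3, 4
Count = 4

Answer: 4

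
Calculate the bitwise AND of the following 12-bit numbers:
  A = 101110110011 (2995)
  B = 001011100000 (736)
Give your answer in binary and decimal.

Apply & to each column (1 only where both bits are 1):
  101110110011
& 001011100000
--------------
  001010100000

Answer: 001010100000 (672)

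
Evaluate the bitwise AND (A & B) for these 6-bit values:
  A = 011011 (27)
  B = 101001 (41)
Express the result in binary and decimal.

Apply & to each column (1 only where both bits are 1):
  011011
& 101001
--------
  001001

Answer: 001001 (9)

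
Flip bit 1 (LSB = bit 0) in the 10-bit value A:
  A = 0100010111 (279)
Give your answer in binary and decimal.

Mask = 1 << 1 = 0000000010
Bit 1 of A is 1; XOR with the mask flips it to 0.
  0100010111
^ 0000000010
------------
  0100010101

Answer: 0100010101 (277)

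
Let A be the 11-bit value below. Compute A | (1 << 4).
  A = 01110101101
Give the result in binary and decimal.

Mask = 1 << 4 = 00000010000
Bit 4 of A is 0, so OR-ing with the mask flips it to 1.
  01110101101
| 00000010000
-------------
  01110111101

Answer: 01110111101 (957)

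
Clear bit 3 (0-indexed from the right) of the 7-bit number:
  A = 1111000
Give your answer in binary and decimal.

Mask = ~(1 << 3) = 1110111
Bit 3 of A is 1, so AND-ing with the mask clears it to 0.
  1111000
& 1110111
---------
  1110000

Answer: 1110000 (112)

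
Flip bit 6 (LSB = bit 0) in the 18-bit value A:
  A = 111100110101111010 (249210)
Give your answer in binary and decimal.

Mask = 1 << 6 = 000000000001000000
Bit 6 of A is 1; XOR with the mask flips it to 0.
  111100110101111010
^ 000000000001000000
--------------------
  111100110100111010

Answer: 111100110100111010 (249146)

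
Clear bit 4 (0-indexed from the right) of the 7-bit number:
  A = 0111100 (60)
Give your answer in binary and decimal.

Mask = ~(1 << 4) = 1101111
Bit 4 of A is 1, so AND-ing with the mask clears it to 0.
  0111100
& 1101111
---------
  0101100

Answer: 0101100 (44)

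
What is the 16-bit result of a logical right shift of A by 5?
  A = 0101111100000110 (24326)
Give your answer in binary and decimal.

Logical shift right by 5: drop the bottom 5 bit(s), prepend 5 zero(s) on the left.
  0101111100000110  ->  keep [01011111000], discard [00110], prepend 00000
= 0000001011111000

Answer: 0000001011111000 (760)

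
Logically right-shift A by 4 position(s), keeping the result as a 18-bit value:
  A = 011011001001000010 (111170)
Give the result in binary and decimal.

Logical shift right by 4: drop the bottom 4 bit(s), prepend 4 zero(s) on the left.
  011011001001000010  ->  keep [01101100100100], discard [0010], prepend 0000
= 000001101100100100

Answer: 000001101100100100 (6948)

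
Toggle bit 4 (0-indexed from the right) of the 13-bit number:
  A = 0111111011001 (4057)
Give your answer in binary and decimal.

Mask = 1 << 4 = 0000000010000
Bit 4 of A is 1; XOR with the mask flips it to 0.
  0111111011001
^ 0000000010000
---------------
  0111111001001

Answer: 0111111001001 (4041)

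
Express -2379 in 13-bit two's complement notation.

1. Binary of +2379:  0100101001011
2. Invert bits:     1011010110100
3. Add 1:           1011010110101

Answer: 1011010110101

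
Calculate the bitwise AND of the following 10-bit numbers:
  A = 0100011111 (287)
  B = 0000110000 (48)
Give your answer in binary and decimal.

Apply & to each column (1 only where both bits are 1):
  0100011111
& 0000110000
------------
  0000010000

Answer: 0000010000 (16)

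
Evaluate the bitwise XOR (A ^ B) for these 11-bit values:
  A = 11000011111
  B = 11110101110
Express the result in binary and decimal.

Apply ^ to each column (1 where bits differ):
  11000011111
^ 11110101110
-------------
  00110110001

Answer: 00110110001 (433)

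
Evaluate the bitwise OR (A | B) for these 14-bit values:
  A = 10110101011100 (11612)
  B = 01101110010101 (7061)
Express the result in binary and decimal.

Apply | to each column (1 where either bit is 1):
  10110101011100
| 01101110010101
----------------
  11111111011101

Answer: 11111111011101 (16349)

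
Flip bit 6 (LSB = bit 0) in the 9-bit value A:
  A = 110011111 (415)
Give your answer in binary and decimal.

Mask = 1 << 6 = 001000000
Bit 6 of A is 0; XOR with the mask flips it to 1.
  110011111
^ 001000000
-----------
  111011111

Answer: 111011111 (479)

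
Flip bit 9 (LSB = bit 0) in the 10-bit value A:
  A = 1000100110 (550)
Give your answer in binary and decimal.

Mask = 1 << 9 = 1000000000
Bit 9 of A is 1; XOR with the mask flips it to 0.
  1000100110
^ 1000000000
------------
  0000100110

Answer: 0000100110 (38)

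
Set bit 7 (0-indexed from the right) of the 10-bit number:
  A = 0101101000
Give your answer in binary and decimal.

Mask = 1 << 7 = 0010000000
Bit 7 of A is 0, so OR-ing with the mask flips it to 1.
  0101101000
| 0010000000
------------
  0111101000

Answer: 0111101000 (488)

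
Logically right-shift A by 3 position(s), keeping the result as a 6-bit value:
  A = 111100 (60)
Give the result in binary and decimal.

Logical shift right by 3: drop the bottom 3 bit(s), prepend 3 zero(s) on the left.
  111100  ->  keep [111], discard [100], prepend 000
= 000111

Answer: 000111 (7)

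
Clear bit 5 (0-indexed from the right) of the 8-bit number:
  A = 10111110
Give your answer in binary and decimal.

Mask = ~(1 << 5) = 11011111
Bit 5 of A is 1, so AND-ing with the mask clears it to 0.
  10111110
& 11011111
----------
  10011110

Answer: 10011110 (158)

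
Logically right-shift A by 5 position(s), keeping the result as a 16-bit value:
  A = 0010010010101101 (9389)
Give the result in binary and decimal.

Logical shift right by 5: drop the bottom 5 bit(s), prepend 5 zero(s) on the left.
  0010010010101101  ->  keep [00100100101], discard [01101], prepend 00000
= 0000000100100101

Answer: 0000000100100101 (293)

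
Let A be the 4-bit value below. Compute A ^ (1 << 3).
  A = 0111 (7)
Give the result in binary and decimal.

Mask = 1 << 3 = 1000
Bit 3 of A is 0; XOR with the mask flips it to 1.
  0111
^ 1000
------
  1111

Answer: 1111 (15)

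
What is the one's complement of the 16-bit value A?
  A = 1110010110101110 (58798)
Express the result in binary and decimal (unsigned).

Flip each bit (0->1, 1->0):
  1110010110101110
  0001101001010001

Answer: 0001101001010001 (6737)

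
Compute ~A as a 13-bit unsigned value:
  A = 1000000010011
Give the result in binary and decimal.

Flip each bit (0->1, 1->0):
  1000000010011
  0111111101100

Answer: 0111111101100 (4076)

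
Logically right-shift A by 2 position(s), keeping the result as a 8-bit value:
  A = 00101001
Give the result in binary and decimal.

Logical shift right by 2: drop the bottom 2 bit(s), prepend 2 zero(s) on the left.
  00101001  ->  keep [001010], discard [01], prepend 00
= 00001010

Answer: 00001010 (10)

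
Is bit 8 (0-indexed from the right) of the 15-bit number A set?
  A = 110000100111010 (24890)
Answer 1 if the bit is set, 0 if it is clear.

Bit 8 is the 9th from the right.
  110000100111010
        ^
That bit is 1.

Answer: 1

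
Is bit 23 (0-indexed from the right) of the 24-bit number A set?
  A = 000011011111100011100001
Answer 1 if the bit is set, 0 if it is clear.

Bit 23 is the 24th from the right.
  000011011111100011100001
  ^
That bit is 0.

Answer: 0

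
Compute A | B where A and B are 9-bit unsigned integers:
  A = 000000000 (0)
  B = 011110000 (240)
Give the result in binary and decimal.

Apply | to each column (1 where either bit is 1):
  000000000
| 011110000
-----------
  011110000

Answer: 011110000 (240)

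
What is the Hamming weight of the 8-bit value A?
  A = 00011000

00011000
1-bits at positions (from bit 0 = LSB): 3, 4
Count = 2

Answer: 2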